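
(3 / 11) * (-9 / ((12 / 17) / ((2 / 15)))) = -51 / 110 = -0.46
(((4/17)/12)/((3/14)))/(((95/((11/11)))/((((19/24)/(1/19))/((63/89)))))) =1691/82620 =0.02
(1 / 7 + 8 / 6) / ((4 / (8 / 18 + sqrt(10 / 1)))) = 31 / 189 + 31 * sqrt(10) / 84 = 1.33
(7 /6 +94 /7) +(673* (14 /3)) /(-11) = -125165 /462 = -270.92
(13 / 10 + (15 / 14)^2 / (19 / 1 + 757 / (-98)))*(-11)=-17039 / 1105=-15.42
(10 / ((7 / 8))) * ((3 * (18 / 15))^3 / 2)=46656 / 175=266.61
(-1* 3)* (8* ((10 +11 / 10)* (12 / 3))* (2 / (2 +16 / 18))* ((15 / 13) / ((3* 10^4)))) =-2997 / 105625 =-0.03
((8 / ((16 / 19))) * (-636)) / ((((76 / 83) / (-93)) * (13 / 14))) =8591247 / 13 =660865.15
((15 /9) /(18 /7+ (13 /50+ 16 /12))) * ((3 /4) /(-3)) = -875 /8746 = -0.10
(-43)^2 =1849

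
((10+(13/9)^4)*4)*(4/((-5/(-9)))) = 1506736/3645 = 413.37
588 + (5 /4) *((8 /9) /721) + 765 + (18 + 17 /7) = 8912188 /6489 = 1373.43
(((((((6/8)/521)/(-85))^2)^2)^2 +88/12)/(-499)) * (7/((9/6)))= -149297949681233157208022094110642022400137781/2176938610449409444874114365749653644800000000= -0.07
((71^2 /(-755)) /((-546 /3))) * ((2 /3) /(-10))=-5041 /2061150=-0.00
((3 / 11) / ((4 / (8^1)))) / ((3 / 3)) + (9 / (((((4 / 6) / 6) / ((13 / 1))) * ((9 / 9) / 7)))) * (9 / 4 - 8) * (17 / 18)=-3522471 / 88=-40028.08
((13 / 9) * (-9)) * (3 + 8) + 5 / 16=-2283 / 16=-142.69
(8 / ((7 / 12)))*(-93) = -8928 / 7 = -1275.43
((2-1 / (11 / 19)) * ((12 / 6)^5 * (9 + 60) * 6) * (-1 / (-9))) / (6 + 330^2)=736 / 199661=0.00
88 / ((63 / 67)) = 5896 / 63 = 93.59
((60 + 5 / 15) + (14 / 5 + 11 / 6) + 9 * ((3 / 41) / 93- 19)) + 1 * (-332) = -16701941 / 38130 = -438.03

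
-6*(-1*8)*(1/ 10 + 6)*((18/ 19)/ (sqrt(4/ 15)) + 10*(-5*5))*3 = -219600 + 39528*sqrt(15)/ 95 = -217988.51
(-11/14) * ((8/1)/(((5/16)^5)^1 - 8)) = 0.79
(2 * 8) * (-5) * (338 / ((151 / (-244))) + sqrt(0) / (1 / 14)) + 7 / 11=72576417 / 1661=43694.41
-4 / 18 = -2 / 9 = -0.22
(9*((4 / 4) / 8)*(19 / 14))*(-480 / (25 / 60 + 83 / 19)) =-1169640 / 7637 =-153.15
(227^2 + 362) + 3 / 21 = 363238 / 7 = 51891.14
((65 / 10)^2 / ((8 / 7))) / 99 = 1183 / 3168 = 0.37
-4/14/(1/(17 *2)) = -68/7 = -9.71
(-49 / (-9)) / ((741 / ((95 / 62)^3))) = 2211125 / 83653128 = 0.03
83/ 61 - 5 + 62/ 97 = -17752/ 5917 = -3.00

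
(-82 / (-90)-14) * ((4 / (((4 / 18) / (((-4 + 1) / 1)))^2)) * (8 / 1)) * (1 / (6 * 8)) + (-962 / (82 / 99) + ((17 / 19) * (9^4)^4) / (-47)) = -12915550717304825979 / 366130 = -35275860260849.50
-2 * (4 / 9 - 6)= 100 / 9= 11.11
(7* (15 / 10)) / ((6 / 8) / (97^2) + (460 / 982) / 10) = 194032398 / 867101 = 223.77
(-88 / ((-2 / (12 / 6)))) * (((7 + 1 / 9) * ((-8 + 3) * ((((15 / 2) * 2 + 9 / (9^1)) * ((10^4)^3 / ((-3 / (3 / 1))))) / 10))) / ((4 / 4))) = 45056000000000000 / 9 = 5006222222222222.22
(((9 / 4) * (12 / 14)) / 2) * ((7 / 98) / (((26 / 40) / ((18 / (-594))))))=-45 / 14014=-0.00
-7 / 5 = -1.40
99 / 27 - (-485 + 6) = 1448 / 3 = 482.67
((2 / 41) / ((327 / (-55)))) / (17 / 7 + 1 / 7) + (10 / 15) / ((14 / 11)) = 439736 / 844641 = 0.52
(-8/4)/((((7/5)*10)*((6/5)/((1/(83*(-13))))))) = 5/45318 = 0.00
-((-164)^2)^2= -723394816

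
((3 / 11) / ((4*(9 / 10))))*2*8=40 / 33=1.21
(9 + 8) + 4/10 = 87/5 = 17.40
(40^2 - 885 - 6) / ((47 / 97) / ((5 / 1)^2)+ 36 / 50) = 1719325 / 1793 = 958.91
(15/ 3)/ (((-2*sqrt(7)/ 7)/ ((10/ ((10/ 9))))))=-59.53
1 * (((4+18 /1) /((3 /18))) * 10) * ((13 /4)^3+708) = 7838985 /8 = 979873.12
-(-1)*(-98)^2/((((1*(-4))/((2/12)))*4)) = -2401/24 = -100.04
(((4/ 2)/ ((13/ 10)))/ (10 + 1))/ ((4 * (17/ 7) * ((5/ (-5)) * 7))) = -5/ 2431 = -0.00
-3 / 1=-3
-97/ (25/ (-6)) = 582/ 25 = 23.28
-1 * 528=-528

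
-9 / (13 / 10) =-90 / 13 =-6.92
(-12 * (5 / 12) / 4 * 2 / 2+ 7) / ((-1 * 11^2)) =-23 / 484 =-0.05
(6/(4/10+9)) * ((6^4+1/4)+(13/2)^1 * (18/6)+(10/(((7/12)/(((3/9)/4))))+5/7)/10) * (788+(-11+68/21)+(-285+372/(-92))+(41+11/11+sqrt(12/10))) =110541 * sqrt(30)/658+47446592255/105938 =448791.47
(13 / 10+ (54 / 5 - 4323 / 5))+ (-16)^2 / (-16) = -1737 / 2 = -868.50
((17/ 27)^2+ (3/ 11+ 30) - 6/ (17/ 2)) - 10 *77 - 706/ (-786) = -13199766733/ 17858313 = -739.14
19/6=3.17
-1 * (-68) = 68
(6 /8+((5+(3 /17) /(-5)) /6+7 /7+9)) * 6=11809 /170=69.46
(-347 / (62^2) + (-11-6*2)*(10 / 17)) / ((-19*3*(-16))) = -296673 / 19865792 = -0.01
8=8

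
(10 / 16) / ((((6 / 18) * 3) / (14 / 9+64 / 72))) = 55 / 36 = 1.53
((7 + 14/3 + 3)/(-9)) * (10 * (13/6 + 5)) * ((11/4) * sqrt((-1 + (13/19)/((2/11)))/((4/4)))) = -26015 * sqrt(3990)/3078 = -533.88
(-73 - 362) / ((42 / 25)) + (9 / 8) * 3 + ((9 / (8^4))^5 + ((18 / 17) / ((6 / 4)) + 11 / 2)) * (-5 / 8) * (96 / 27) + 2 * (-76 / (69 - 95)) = -1057426853848910264884303 / 4013031527160282611712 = -263.50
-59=-59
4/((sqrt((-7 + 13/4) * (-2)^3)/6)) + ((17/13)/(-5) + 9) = 4 * sqrt(30)/5 + 568/65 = 13.12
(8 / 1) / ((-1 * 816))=-1 / 102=-0.01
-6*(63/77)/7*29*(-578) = 905148/77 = 11755.17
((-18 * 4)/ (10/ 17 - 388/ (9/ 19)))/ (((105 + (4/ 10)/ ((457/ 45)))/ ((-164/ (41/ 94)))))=-315483552/ 1001934617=-0.31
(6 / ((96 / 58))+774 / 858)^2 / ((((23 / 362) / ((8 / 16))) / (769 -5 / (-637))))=124028.44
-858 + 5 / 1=-853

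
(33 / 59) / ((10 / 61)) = 2013 / 590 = 3.41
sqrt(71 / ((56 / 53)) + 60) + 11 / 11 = 1 + sqrt(99722) / 28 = 12.28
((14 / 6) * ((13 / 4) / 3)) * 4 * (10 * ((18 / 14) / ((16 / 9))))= 585 / 8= 73.12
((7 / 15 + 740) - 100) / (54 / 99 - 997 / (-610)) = 12892594 / 43881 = 293.81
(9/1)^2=81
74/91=0.81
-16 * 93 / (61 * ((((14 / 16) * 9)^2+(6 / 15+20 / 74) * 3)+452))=-17617920 / 372694933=-0.05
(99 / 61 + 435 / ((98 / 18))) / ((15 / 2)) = 162444 / 14945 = 10.87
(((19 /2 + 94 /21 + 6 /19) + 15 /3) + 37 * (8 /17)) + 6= 579319 /13566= 42.70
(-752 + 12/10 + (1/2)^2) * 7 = -5253.85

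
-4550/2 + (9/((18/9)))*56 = -2023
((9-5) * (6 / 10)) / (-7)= -12 / 35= -0.34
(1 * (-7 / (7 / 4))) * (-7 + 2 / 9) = 244 / 9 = 27.11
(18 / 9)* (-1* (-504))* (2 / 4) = 504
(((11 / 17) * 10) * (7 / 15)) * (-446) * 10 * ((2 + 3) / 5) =-686840 / 51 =-13467.45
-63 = -63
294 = 294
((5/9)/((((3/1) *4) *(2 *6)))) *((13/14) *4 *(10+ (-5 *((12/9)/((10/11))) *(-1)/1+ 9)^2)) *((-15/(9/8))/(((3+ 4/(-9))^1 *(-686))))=809575/26838378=0.03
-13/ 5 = -2.60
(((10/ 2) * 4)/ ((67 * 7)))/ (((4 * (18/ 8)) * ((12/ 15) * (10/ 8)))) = 20/ 4221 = 0.00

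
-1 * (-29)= 29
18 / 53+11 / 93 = 2257 / 4929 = 0.46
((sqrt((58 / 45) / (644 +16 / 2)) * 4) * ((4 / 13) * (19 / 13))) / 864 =19 * sqrt(47270) / 44626140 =0.00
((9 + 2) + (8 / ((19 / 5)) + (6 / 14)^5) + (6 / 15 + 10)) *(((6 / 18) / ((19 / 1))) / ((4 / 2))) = 18776558 / 91009905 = 0.21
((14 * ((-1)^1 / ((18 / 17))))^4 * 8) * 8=12834170944 / 6561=1956130.31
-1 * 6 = -6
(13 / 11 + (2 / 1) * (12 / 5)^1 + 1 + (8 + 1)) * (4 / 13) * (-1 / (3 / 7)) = -11.47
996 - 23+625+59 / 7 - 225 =9670 / 7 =1381.43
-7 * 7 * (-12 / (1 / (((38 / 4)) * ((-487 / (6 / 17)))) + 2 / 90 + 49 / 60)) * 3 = 49946213520 / 23750291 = 2102.97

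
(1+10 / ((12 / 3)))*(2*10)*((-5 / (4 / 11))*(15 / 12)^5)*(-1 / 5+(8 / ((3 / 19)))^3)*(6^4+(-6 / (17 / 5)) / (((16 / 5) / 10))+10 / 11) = -1855148408150515625 / 3760128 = -493373738380.85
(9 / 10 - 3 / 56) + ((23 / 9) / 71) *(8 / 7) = 0.89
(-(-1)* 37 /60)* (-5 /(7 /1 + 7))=-37 /168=-0.22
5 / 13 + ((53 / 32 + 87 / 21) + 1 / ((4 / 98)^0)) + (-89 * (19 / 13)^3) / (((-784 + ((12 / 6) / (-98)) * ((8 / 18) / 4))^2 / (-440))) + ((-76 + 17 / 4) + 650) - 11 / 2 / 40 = 585.50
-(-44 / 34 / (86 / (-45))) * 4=-1980 / 731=-2.71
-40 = -40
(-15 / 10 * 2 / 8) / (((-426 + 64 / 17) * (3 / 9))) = 153 / 57424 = 0.00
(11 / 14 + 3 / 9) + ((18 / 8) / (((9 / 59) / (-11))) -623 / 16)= -67223 / 336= -200.07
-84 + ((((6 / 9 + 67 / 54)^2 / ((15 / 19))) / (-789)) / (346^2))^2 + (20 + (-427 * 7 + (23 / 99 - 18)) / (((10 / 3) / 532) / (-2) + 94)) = -2703781893421959351997873765755031 / 28167928544407536762119078918400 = -95.99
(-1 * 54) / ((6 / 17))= -153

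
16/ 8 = 2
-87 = -87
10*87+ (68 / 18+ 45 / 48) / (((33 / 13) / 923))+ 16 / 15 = 61433149 / 23760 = 2585.57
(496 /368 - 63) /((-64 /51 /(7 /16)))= 253113 /11776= 21.49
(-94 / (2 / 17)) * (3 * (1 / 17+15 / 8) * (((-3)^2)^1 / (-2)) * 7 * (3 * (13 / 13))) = 7008687 / 16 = 438042.94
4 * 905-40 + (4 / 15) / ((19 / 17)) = 3580.24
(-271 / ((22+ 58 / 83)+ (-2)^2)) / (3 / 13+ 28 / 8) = -292409 / 107476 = -2.72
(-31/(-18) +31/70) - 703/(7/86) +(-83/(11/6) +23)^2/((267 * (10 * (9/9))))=-8634.51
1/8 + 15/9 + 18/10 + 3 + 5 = 1391/120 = 11.59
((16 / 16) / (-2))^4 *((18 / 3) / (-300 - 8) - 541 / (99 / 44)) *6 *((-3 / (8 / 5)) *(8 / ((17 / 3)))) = 4999245 / 20944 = 238.70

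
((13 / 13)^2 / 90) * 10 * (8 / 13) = 8 / 117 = 0.07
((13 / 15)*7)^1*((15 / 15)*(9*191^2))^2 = 3269931277977 / 5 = 653986255595.40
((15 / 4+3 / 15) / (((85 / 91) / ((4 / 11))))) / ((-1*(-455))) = 79 / 23375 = 0.00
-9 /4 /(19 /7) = -63 /76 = -0.83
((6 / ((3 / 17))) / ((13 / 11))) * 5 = 1870 / 13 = 143.85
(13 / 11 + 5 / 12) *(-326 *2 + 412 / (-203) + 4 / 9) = -62988775 / 60291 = -1044.75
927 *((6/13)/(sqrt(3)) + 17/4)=1854 *sqrt(3)/13 + 15759/4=4186.77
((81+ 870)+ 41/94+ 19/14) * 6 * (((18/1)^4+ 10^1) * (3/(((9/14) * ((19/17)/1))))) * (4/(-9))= -8951480950048/8037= -1113783868.36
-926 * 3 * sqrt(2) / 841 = -2778 * sqrt(2) / 841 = -4.67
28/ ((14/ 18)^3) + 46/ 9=28498/ 441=64.62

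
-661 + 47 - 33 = -647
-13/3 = -4.33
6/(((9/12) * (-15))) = -8/15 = -0.53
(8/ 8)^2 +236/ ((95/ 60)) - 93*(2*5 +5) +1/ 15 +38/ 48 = -2836523/ 2280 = -1244.09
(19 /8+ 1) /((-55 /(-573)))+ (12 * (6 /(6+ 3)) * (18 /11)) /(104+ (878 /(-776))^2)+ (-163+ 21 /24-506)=-61294798309 /96856815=-632.84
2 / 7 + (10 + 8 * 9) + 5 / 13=7523 / 91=82.67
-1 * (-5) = 5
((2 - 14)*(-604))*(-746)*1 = -5407008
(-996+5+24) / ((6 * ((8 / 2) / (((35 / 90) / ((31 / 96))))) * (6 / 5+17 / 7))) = -473830 / 35433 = -13.37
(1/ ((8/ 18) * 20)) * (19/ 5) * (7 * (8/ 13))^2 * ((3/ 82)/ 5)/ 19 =2646/ 866125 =0.00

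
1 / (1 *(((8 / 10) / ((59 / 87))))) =0.85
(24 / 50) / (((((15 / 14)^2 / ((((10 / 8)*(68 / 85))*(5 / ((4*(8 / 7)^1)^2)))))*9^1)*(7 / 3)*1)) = 0.00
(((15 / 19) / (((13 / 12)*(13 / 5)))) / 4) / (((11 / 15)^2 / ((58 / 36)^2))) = 525625 / 1554124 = 0.34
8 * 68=544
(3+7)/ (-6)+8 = 19/ 3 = 6.33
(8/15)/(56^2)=0.00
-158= -158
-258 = -258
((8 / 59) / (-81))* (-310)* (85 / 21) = 2.10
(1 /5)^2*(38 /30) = 19 /375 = 0.05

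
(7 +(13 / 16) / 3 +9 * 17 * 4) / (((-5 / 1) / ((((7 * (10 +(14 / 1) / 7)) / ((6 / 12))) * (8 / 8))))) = -41615 / 2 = -20807.50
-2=-2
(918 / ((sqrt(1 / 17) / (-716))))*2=-5420135.70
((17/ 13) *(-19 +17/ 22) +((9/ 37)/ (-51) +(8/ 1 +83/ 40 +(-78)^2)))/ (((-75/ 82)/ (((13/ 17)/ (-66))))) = 99493221909/ 1293853000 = 76.90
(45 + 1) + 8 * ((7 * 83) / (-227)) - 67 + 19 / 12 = -108667 / 2724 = -39.89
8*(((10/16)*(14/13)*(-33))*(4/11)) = -840/13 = -64.62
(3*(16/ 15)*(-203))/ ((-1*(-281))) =-3248/ 1405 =-2.31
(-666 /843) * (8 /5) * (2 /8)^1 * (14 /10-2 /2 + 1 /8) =-2331 /14050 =-0.17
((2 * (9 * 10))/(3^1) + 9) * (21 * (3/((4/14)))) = 30429/2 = 15214.50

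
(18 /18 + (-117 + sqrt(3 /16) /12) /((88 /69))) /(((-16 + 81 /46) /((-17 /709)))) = -624427 /4086676 + 8993 * sqrt(3) /326934080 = -0.15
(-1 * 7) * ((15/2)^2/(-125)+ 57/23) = -6531/460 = -14.20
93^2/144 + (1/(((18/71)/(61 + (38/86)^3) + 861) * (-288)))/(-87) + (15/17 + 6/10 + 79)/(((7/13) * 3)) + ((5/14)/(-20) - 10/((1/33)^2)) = -10780.13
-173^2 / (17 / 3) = -89787 / 17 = -5281.59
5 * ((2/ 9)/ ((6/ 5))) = 25/ 27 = 0.93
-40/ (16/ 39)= -195/ 2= -97.50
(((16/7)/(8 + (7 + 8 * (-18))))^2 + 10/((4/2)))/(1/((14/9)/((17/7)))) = 8154602/2546073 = 3.20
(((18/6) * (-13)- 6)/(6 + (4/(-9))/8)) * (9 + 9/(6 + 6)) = -15795/214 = -73.81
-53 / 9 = -5.89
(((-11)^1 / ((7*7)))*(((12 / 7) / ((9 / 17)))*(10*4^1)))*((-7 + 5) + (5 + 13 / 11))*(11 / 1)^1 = -1376320 / 1029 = -1337.53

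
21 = 21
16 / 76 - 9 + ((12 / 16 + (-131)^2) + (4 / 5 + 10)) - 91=6487649 / 380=17072.76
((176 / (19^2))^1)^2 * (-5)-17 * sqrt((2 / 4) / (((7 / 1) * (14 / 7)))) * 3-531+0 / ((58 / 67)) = -69355331 / 130321-51 * sqrt(7) / 14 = -541.83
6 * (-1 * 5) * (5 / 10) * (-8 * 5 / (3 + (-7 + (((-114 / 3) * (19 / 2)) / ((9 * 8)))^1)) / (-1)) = 43200 / 649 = 66.56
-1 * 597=-597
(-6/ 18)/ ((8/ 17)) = -17/ 24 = -0.71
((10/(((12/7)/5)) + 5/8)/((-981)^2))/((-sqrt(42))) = -715 * sqrt(42)/970059888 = -0.00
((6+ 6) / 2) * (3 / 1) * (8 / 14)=72 / 7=10.29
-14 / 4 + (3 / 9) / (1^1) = -19 / 6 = -3.17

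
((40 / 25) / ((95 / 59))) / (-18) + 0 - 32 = -137036 / 4275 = -32.06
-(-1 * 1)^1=1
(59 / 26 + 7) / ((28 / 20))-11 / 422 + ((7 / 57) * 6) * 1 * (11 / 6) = 7.95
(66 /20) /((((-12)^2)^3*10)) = 11 /99532800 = 0.00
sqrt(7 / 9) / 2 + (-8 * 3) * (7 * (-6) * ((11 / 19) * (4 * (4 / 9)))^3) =sqrt(7) / 6 + 610598912 / 555579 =1099.47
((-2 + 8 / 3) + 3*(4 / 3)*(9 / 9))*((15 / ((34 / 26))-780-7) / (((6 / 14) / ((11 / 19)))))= -14212352 / 2907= -4889.01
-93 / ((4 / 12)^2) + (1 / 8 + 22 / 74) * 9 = -246627 / 296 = -833.20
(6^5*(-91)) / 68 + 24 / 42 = -1238260 / 119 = -10405.55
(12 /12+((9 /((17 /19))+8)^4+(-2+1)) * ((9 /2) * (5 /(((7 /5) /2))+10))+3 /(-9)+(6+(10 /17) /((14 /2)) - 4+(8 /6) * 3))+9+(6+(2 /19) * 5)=273413033353265 /33324879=8204471.90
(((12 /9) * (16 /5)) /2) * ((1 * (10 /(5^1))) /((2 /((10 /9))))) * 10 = 640 /27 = 23.70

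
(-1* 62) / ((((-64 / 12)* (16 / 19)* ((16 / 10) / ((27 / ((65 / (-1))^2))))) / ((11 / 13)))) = 524799 / 11248640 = 0.05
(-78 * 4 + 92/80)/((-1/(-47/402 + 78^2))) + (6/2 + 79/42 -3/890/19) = 11998840749955/6344632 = 1891179.94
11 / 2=5.50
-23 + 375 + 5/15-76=829/3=276.33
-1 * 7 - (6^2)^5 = -60466183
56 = 56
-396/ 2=-198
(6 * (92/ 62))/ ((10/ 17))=2346/ 155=15.14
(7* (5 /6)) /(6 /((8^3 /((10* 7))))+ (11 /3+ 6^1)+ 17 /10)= 11200 /23399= 0.48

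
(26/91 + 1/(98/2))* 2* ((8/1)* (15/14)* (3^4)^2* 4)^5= 290420756304773155911401472000000/823543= 352647956821651274932094000.00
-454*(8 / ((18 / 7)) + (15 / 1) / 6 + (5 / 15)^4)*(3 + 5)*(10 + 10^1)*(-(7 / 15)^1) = 46322528 / 243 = 190627.69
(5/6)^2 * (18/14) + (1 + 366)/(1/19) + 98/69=6975.31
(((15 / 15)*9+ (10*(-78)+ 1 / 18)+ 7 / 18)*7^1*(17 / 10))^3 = -4496455165603877 / 5832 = -770997113443.74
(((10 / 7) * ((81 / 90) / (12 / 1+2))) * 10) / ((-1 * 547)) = -0.00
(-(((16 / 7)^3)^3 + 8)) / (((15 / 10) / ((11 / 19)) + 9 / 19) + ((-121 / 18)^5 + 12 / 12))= 27266167440208629504 / 218688970412286359951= 0.12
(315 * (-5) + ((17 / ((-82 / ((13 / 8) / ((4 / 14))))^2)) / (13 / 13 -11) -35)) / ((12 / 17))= -471134246009 / 206561280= -2280.84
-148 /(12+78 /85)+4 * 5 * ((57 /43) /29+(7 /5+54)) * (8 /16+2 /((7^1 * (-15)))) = 12504767014 /23961105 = 521.88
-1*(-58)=58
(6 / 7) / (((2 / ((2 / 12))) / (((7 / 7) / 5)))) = 1 / 70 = 0.01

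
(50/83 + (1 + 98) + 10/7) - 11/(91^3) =6319122534/62546393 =101.03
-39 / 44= -0.89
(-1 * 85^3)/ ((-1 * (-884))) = -36125/ 52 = -694.71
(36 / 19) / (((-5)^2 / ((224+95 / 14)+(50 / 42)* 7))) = 18.12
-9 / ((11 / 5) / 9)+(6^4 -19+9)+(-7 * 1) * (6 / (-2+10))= 54733 / 44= 1243.93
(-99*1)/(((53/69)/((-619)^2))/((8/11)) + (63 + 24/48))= -20938982328/13430559955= -1.56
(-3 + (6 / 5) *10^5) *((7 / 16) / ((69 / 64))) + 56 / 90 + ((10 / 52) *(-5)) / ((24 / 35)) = 10482769997 / 215280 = 48693.65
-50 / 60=-5 / 6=-0.83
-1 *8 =-8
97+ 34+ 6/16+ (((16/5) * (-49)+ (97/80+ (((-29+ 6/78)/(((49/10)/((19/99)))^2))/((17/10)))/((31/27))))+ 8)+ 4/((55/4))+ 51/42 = -7036336331993/477686249040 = -14.73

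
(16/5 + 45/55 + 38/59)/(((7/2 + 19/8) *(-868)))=-30258/33095755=-0.00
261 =261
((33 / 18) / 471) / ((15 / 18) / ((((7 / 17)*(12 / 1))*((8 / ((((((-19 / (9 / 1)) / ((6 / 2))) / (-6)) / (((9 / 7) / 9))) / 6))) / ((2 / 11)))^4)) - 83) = -147206993232645586944 / 3138961628968756530071897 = -0.00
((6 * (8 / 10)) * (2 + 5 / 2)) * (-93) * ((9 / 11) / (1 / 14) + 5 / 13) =-17004492 / 715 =-23782.51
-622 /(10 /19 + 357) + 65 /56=-220263 /380408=-0.58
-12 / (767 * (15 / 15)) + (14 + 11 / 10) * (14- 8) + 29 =458606 / 3835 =119.58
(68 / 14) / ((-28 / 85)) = -1445 / 98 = -14.74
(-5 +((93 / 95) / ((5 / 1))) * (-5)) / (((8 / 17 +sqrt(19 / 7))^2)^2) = -104864445470379896 / 61443999638086095 +7510214242641152 * sqrt(133) / 61443999638086095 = -0.30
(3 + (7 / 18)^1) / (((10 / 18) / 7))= 427 / 10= 42.70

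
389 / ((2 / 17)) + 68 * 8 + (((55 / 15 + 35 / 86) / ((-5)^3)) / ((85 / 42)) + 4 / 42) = 73887800381 / 19188750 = 3850.58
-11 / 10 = -1.10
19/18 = 1.06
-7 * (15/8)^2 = -1575/64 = -24.61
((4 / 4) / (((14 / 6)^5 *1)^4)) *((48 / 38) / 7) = 83682825624 / 10612371417582396133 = 0.00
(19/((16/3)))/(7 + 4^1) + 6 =1113/176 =6.32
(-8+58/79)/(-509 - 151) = 287/26070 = 0.01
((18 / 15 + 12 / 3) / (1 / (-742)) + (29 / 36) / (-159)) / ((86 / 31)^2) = -106120878433 / 211673520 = -501.34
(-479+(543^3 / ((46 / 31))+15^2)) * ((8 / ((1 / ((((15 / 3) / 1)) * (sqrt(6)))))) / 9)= 99263630660 * sqrt(6) / 207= 1174614710.79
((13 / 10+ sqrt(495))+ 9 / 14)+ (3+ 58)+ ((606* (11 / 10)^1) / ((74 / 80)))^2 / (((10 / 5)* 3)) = 3* sqrt(55)+ 4150334467 / 47915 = 86640.94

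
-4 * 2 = -8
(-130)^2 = 16900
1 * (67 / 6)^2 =4489 / 36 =124.69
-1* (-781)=781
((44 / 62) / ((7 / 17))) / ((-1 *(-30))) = 187 / 3255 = 0.06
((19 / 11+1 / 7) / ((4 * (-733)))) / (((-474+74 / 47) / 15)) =6345 / 313303991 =0.00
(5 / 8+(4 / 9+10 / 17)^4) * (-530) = -2047261944845 / 2191925124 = -934.00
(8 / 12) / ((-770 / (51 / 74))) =-17 / 28490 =-0.00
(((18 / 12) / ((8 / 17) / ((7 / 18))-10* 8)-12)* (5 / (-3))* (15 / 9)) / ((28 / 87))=54467075 / 525056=103.74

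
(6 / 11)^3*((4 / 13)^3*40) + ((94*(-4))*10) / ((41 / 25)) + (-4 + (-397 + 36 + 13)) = -317054942064 / 119892487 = -2644.49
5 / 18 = 0.28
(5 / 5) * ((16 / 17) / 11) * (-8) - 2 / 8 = -699 / 748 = -0.93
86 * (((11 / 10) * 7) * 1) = 3311 / 5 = 662.20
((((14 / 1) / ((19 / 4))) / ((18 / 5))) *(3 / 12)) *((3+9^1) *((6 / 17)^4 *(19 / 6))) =10080 / 83521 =0.12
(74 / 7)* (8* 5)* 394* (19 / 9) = 22158560 / 63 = 351723.17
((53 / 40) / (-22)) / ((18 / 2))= -53 / 7920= -0.01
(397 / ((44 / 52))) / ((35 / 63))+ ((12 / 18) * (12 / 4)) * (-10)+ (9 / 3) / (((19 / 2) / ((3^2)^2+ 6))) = 890341 / 1045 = 852.00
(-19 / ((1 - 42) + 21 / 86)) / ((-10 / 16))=-13072 / 17525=-0.75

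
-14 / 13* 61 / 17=-3.86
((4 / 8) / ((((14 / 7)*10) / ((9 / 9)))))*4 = 1 / 10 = 0.10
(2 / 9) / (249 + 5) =1 / 1143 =0.00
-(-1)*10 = 10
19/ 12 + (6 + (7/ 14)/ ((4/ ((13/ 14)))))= 7.70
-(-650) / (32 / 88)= 3575 / 2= 1787.50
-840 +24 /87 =-24352 /29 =-839.72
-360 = -360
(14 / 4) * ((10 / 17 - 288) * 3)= -51303 / 17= -3017.82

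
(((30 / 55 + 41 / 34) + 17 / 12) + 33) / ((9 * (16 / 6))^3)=0.00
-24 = -24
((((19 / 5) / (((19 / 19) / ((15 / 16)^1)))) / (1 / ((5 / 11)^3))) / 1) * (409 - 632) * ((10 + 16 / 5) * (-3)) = 2859975 / 968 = 2954.52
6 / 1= 6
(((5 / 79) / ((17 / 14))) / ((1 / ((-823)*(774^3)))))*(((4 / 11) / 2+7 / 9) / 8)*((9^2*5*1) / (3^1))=-4758232232832750 / 14773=-322089774103.62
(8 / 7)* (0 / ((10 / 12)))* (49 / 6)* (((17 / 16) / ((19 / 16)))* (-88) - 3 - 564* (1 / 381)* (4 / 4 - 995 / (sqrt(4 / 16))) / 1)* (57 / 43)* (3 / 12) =0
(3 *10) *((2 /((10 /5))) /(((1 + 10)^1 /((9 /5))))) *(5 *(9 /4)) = 1215 /22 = 55.23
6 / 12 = 0.50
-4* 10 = -40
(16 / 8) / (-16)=-1 / 8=-0.12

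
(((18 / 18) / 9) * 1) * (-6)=-2 / 3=-0.67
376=376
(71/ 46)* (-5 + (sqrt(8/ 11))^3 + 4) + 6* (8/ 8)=568* sqrt(22)/ 2783 + 205/ 46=5.41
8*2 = 16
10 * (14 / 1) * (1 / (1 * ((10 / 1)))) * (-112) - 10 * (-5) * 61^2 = 184482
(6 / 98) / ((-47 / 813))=-2439 / 2303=-1.06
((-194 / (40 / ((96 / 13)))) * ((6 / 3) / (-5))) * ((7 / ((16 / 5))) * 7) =14259 / 65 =219.37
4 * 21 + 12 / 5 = 432 / 5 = 86.40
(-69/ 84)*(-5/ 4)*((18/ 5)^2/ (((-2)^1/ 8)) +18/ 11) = -158769/ 3080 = -51.55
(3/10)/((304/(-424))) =-159/380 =-0.42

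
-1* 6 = -6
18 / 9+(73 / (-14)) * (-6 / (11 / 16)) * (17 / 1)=59722 / 77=775.61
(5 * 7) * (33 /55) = 21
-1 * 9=-9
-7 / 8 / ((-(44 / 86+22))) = 301 / 7744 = 0.04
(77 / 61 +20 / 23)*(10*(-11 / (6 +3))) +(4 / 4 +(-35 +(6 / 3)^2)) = -235940 / 4209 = -56.06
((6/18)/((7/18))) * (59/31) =354/217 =1.63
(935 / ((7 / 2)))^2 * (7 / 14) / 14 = 874225 / 343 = 2548.76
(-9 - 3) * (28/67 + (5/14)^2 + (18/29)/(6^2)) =-642879/95207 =-6.75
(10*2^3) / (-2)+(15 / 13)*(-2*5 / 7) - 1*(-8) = -3062 / 91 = -33.65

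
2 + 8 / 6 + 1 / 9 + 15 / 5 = 58 / 9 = 6.44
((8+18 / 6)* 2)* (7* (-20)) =-3080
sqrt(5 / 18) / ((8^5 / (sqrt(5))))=0.00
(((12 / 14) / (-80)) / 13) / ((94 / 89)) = -267 / 342160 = -0.00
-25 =-25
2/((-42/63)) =-3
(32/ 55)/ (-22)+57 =34469/ 605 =56.97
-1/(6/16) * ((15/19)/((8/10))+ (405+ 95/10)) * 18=-378924/19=-19943.37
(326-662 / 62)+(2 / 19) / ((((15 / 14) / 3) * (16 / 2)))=1857467 / 5890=315.36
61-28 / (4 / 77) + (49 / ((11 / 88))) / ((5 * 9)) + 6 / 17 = -358736 / 765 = -468.94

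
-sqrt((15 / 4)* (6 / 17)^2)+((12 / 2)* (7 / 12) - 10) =-13 / 2 - 3* sqrt(15) / 17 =-7.18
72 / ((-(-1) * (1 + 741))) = 36 / 371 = 0.10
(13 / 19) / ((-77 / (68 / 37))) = -884 / 54131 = -0.02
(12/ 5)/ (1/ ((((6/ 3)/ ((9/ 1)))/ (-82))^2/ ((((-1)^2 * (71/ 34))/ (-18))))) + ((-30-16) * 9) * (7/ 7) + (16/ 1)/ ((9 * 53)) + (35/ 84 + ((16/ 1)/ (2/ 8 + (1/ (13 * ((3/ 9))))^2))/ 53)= -469738022471/ 1138608540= -412.55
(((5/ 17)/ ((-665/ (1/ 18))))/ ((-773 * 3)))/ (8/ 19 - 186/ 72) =-2/ 408146319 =-0.00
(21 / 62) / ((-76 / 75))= -1575 / 4712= -0.33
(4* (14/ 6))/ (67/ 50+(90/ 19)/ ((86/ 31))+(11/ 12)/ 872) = 3.06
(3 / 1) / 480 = 1 / 160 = 0.01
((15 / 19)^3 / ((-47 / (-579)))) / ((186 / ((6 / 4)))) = 1954125 / 39974252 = 0.05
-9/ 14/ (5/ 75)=-135/ 14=-9.64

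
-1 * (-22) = 22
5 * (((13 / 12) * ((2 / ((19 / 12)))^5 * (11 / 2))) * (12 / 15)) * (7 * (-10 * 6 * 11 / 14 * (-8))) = 501008302080 / 2476099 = 202337.75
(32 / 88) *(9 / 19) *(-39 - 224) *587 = -5557716 / 209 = -26591.94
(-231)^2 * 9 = 480249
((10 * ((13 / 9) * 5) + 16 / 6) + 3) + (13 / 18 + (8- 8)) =1415 / 18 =78.61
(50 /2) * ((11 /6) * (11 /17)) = 3025 /102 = 29.66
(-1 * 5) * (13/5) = -13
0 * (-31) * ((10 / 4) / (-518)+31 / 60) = 0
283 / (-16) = -283 / 16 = -17.69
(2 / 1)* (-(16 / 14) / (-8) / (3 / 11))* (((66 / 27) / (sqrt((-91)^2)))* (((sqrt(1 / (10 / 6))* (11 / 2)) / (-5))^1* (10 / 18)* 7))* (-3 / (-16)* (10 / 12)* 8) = -1331* sqrt(15) / 44226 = -0.12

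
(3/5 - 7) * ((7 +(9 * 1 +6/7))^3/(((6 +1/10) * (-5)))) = 105154048/104615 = 1005.15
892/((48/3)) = 223/4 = 55.75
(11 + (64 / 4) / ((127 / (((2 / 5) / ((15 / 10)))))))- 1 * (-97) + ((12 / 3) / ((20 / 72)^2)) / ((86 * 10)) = 221362744 / 2047875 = 108.09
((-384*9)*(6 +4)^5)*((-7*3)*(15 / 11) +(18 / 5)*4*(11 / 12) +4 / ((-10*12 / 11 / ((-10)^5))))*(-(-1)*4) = -557333268480000 / 11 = -50666660770909.09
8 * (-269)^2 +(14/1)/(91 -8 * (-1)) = 57309926/99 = 578888.14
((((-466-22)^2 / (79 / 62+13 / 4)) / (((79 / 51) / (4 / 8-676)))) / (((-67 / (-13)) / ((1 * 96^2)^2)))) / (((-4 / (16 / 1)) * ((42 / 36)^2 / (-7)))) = -453084723084502499328 / 58223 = -7781885562140434.18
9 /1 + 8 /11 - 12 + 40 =415 /11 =37.73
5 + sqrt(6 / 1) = sqrt(6) + 5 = 7.45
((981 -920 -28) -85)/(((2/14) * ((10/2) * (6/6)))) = -364/5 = -72.80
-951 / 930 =-317 / 310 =-1.02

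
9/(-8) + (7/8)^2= -23/64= -0.36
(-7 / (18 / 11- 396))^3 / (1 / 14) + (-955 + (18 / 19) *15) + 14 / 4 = -726885409837417 / 775518653484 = -937.29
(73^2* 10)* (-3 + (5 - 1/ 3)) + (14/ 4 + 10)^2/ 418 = 445506587/ 5016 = 88817.10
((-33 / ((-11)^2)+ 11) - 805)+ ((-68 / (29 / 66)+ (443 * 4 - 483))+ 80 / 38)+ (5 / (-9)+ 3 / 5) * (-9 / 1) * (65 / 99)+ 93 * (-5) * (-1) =44010749 / 54549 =806.81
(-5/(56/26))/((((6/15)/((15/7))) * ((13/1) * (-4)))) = 375/1568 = 0.24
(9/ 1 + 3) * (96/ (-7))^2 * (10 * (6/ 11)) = 6635520/ 539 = 12310.80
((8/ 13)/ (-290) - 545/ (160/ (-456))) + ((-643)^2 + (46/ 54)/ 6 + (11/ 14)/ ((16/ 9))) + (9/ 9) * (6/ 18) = 14193705852719/ 34201440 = 415003.17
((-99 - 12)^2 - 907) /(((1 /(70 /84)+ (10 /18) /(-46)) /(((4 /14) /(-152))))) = -5906745 /327047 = -18.06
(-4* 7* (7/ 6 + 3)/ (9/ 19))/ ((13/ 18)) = -341.03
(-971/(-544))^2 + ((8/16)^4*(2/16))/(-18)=8484413/2663424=3.19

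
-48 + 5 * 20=52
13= 13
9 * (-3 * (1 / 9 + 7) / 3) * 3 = -192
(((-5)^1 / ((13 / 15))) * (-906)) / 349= 67950 / 4537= 14.98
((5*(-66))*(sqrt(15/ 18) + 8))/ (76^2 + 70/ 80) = -1408/ 3081 - 88*sqrt(30)/ 9243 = -0.51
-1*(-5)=5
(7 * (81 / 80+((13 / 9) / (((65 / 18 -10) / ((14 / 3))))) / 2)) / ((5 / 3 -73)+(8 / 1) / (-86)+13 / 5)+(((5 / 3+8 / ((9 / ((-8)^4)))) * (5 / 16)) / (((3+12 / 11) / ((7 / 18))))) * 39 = 33505802650915 / 7939599264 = 4220.09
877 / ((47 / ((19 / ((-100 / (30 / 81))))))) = -16663 / 12690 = -1.31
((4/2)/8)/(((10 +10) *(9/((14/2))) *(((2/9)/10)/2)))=0.88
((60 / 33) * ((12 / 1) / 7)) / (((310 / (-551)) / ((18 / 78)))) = -39672 / 31031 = -1.28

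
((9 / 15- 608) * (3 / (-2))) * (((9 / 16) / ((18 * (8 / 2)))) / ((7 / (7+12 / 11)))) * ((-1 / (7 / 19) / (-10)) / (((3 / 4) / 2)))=5135567 / 862400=5.95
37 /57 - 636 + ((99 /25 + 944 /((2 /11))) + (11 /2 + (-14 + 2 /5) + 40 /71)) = 921314221 /202350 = 4553.07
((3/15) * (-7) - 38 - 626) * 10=-6654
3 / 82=0.04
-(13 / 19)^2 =-169 / 361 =-0.47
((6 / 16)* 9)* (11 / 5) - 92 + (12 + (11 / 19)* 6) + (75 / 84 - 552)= -3299509 / 5320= -620.21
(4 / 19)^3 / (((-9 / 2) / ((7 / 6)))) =-448 / 185193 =-0.00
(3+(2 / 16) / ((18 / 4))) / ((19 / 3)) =109 / 228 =0.48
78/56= 39/28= 1.39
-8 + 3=-5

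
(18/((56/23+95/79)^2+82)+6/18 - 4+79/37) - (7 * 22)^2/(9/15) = -1379468571114748/34898508669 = -39528.01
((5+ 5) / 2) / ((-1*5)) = -1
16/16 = 1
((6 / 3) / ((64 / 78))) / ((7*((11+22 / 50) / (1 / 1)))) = 75 / 2464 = 0.03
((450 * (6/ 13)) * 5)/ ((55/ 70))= 189000/ 143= 1321.68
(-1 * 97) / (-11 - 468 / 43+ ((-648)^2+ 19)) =-4171 / 18055748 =-0.00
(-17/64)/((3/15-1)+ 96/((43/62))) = -3655/1893632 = -0.00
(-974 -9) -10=-993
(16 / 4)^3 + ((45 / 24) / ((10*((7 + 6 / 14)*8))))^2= 2835349945 / 44302336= 64.00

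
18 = 18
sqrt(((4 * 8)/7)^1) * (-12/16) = -3 * sqrt(14)/7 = -1.60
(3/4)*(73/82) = 219/328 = 0.67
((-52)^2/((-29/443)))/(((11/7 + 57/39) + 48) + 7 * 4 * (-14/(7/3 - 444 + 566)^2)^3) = -73391337987922013828132/90674090541377619093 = -809.40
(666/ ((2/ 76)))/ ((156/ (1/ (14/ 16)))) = 16872/ 91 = 185.41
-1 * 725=-725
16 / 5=3.20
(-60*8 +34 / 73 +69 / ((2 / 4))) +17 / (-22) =-549745 / 1606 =-342.31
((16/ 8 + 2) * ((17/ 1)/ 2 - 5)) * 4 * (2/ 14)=8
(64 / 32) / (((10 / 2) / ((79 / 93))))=158 / 465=0.34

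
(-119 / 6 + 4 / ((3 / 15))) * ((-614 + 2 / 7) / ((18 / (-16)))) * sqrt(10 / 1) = 5728 * sqrt(10) / 63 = 287.52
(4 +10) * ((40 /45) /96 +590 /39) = 148771 /702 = 211.92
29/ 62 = 0.47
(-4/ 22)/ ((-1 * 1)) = 2/ 11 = 0.18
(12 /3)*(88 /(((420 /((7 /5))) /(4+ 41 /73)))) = 9768 /1825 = 5.35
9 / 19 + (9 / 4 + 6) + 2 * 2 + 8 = 1575 / 76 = 20.72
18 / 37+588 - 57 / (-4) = 89205 / 148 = 602.74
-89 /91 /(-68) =89 /6188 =0.01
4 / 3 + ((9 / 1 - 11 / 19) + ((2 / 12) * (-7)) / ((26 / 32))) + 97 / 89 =620473 / 65949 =9.41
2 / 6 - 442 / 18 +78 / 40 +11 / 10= -3811 / 180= -21.17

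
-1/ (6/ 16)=-8/ 3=-2.67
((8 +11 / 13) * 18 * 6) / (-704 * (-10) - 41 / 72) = 894240 / 6588907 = 0.14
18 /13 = 1.38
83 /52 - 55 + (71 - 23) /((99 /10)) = -48.56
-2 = -2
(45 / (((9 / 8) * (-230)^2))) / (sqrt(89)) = 0.00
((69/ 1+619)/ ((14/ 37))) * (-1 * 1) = -12728/ 7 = -1818.29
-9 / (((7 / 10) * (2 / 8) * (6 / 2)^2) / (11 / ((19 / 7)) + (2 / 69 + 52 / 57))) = -261880 / 9177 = -28.54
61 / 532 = 0.11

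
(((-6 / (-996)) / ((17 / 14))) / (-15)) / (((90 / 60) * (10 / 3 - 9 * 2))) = 7 / 465630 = 0.00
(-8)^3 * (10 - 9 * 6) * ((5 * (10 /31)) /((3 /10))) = 11264000 /93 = 121118.28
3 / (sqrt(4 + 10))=3*sqrt(14) / 14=0.80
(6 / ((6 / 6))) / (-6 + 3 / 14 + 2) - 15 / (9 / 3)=-349 / 53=-6.58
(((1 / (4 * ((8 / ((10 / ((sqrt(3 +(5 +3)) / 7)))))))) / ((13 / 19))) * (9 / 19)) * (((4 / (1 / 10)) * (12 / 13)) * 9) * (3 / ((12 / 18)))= 382725 * sqrt(11) / 1859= 682.82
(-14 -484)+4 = -494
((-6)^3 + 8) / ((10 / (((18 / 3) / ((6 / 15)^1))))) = -312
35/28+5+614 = 620.25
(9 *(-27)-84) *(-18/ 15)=1962/ 5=392.40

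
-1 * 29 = -29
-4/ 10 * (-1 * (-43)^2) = 739.60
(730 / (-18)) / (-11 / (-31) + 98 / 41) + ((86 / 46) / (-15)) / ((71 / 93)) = -3829723508 / 256389165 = -14.94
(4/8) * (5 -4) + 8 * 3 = 49/2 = 24.50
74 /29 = 2.55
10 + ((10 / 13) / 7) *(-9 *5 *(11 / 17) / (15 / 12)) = 11510 / 1547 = 7.44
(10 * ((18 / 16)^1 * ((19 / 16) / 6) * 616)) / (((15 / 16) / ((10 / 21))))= 2090 / 3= 696.67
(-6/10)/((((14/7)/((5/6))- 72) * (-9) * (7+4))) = -1/11484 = -0.00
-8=-8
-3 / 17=-0.18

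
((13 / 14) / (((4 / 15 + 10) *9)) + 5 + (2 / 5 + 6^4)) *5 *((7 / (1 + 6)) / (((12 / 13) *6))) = 547138813 / 465696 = 1174.88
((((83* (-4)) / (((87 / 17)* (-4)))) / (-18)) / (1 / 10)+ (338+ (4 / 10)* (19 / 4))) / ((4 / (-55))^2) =1567474535 / 25056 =62558.85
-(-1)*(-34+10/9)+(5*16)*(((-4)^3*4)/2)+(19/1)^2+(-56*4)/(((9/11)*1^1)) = -30557/3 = -10185.67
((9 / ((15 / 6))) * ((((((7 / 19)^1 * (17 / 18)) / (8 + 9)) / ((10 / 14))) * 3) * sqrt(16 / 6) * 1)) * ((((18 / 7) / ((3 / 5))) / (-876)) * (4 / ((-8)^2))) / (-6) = 7 * sqrt(6) / 665760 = 0.00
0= 0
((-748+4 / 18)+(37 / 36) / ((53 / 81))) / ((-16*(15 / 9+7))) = 1423763 / 264576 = 5.38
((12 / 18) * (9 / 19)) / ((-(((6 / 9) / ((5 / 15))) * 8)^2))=-3 / 2432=-0.00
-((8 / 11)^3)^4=-68719476736 / 3138428376721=-0.02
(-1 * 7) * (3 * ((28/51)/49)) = -4/17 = -0.24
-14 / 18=-7 / 9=-0.78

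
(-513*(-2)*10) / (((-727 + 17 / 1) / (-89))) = 91314 / 71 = 1286.11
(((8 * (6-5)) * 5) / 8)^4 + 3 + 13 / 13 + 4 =633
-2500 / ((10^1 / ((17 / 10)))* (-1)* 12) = 425 / 12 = 35.42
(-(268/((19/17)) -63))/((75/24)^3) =-5.79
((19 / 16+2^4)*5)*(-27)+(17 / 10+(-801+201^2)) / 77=-11124989 / 6160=-1806.00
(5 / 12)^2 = 25 / 144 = 0.17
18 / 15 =6 / 5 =1.20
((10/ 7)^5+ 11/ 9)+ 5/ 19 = 21368978/ 2873997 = 7.44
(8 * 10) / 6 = 40 / 3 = 13.33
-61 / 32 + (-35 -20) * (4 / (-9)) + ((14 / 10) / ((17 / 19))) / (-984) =22619539 / 1003680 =22.54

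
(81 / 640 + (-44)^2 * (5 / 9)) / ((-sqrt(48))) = -6195929 * sqrt(3) / 69120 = -155.26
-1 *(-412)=412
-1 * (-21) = 21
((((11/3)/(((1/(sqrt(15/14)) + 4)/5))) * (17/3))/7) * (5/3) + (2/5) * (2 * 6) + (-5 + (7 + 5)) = 653771/35595-4675 * sqrt(210)/42714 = 16.78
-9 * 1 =-9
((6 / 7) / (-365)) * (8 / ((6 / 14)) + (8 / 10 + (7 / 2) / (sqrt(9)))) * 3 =-0.15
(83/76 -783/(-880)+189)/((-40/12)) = -57.29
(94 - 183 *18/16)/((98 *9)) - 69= -487759/7056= -69.13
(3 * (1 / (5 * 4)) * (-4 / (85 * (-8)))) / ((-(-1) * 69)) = 1 / 78200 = 0.00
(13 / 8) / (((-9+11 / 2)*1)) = -13 / 28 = -0.46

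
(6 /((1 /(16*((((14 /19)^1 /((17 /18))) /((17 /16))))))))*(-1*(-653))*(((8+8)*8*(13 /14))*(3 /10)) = 45063143424 /27455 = 1641345.60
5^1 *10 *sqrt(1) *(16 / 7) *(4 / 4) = 800 / 7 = 114.29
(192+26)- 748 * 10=-7262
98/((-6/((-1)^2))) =-49/3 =-16.33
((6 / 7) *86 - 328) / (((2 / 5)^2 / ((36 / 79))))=-400500 / 553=-724.23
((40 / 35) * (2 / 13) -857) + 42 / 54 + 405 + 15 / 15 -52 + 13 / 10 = -4101113 / 8190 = -500.75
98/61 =1.61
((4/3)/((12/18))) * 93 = 186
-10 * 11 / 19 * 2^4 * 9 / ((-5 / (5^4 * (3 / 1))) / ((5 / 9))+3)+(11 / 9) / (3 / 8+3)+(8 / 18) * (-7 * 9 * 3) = -21726278 / 60021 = -361.98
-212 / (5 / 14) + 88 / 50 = -14796 / 25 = -591.84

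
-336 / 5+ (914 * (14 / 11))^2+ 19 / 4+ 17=3274642331 / 2420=1353157.99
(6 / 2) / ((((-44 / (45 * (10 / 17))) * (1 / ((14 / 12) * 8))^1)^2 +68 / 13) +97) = 42997500 / 1465677097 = 0.03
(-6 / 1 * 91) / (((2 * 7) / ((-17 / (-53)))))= -663 / 53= -12.51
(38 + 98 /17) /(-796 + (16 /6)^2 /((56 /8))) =-11718 /212857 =-0.06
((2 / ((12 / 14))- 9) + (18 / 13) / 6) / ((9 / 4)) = -1004 / 351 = -2.86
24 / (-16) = -3 / 2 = -1.50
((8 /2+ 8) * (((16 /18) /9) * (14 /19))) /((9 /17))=7616 /4617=1.65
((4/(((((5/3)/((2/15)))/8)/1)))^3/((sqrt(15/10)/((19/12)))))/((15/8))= 11.57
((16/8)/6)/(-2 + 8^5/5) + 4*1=393101/98274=4.00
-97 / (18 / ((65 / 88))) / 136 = -6305 / 215424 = -0.03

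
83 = 83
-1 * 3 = -3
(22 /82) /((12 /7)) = 77 /492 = 0.16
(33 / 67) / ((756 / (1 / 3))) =0.00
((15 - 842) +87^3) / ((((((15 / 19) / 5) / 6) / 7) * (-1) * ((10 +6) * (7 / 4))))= -6247922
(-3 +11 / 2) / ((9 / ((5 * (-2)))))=-25 / 9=-2.78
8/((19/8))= 64/19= 3.37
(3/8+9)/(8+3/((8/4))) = 75/76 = 0.99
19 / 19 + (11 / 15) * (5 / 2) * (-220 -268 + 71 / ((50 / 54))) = -112963 / 150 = -753.09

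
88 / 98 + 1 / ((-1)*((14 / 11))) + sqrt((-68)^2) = 6675 / 98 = 68.11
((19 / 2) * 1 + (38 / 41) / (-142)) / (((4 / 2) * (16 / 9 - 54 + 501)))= 497439 / 47030116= 0.01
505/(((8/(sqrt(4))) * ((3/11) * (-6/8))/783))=-483285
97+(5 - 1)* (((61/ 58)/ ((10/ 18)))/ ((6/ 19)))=17542/ 145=120.98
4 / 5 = 0.80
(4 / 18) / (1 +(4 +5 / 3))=1 / 30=0.03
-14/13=-1.08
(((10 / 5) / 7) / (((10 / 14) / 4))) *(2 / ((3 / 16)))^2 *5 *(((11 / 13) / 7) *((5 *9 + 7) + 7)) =5316608 / 819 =6491.58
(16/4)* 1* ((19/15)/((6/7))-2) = -94/45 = -2.09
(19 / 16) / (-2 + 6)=19 / 64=0.30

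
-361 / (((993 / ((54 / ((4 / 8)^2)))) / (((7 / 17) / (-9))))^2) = -1132096 / 31663129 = -0.04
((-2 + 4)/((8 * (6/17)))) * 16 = 34/3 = 11.33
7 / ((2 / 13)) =91 / 2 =45.50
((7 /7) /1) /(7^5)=0.00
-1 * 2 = -2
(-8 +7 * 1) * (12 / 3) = -4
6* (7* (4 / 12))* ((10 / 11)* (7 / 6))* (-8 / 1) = -3920 / 33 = -118.79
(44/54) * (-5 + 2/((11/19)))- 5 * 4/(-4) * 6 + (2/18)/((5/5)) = 779/27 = 28.85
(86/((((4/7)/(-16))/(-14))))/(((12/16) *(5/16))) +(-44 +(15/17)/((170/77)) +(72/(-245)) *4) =61087618769/424830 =143793.09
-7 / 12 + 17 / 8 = 37 / 24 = 1.54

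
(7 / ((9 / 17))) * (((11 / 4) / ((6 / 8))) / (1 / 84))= 36652 / 9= 4072.44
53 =53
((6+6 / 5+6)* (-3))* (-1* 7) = 1386 / 5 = 277.20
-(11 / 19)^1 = -11 / 19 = -0.58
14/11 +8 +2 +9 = 223/11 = 20.27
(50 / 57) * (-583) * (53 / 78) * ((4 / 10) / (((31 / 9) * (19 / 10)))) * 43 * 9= -1195791300 / 145483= -8219.46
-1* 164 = -164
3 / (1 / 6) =18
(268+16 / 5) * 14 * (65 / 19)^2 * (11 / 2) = 88228140 / 361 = 244399.28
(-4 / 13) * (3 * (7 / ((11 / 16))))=-9.40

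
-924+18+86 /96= -43445 /48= -905.10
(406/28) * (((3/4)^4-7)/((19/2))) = -10.20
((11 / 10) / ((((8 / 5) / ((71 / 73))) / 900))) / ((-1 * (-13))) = 175725 / 3796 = 46.29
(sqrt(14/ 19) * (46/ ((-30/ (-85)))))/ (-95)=-391 * sqrt(266)/ 5415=-1.18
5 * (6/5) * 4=24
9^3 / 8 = 729 / 8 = 91.12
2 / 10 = 1 / 5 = 0.20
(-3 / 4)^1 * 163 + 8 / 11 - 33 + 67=-3851 / 44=-87.52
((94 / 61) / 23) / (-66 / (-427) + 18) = 329 / 89148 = 0.00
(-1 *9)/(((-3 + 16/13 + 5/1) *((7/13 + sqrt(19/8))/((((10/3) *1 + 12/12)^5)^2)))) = 93192340489924/55486377 - 302875106592253 *sqrt(38)/388404639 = -3127411.58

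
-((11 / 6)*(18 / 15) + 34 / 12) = -151 / 30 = -5.03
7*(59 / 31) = 413 / 31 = 13.32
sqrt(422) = 20.54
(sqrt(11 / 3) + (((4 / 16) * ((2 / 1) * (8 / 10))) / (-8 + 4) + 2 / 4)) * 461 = 922 / 5 + 461 * sqrt(33) / 3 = 1067.15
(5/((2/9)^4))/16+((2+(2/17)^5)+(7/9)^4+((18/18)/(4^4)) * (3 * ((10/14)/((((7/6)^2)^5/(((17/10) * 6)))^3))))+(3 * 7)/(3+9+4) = 1240829212127468664596230908796691650563131/9406625608199848062007166304263643590400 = 131.91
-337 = -337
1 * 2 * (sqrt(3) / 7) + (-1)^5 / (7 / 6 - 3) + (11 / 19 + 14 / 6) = 2 * sqrt(3) / 7 + 2168 / 627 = 3.95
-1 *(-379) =379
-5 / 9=-0.56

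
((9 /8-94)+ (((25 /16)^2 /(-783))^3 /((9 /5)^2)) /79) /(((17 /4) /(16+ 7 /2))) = -3660248320050546233477 /8589463566384365568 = -426.13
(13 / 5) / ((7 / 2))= 26 / 35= 0.74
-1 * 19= -19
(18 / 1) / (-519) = -6 / 173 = -0.03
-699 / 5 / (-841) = 699 / 4205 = 0.17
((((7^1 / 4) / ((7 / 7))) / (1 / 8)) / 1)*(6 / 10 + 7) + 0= 532 / 5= 106.40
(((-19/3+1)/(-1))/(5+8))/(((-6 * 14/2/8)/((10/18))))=-0.04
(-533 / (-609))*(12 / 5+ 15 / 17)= 49569 / 17255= 2.87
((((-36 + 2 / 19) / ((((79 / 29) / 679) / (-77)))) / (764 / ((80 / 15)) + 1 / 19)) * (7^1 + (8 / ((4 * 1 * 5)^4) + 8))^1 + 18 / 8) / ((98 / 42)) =30905.62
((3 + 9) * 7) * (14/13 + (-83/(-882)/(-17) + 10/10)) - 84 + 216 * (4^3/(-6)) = -10275190/4641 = -2214.00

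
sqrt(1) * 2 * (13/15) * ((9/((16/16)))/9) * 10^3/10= 520/3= 173.33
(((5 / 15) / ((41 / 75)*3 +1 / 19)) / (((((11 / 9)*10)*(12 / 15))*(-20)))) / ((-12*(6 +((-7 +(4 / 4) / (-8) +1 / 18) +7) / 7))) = 1995 / 142400192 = 0.00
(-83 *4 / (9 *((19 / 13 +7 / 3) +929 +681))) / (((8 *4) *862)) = -1079 / 1302061344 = -0.00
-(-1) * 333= 333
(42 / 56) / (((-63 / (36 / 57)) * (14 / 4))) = -0.00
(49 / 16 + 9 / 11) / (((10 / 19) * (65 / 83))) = 1077091 / 114400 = 9.42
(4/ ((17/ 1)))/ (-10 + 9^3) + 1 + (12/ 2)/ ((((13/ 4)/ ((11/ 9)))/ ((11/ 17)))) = 1172845/ 476697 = 2.46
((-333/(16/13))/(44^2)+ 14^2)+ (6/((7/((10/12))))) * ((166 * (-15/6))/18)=350081321/1951488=179.39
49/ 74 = 0.66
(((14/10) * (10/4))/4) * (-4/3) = -7/6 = -1.17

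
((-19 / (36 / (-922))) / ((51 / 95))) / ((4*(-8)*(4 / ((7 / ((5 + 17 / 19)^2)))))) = -300389905 / 210567168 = -1.43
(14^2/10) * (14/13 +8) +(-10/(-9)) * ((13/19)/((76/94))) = 37770011/211185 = 178.85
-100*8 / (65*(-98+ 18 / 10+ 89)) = 200 / 117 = 1.71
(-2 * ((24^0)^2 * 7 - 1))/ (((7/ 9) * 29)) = -108/ 203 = -0.53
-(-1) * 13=13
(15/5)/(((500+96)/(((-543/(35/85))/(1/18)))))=-249237/2086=-119.48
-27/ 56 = -0.48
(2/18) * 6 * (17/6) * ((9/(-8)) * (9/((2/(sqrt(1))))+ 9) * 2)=-459/8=-57.38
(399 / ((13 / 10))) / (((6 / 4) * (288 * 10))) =133 / 1872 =0.07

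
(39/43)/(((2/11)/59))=25311/86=294.31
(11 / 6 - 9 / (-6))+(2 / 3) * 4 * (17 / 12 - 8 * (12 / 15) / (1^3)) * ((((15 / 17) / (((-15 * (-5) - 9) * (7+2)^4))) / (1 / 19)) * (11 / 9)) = 30109309 / 9034497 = 3.33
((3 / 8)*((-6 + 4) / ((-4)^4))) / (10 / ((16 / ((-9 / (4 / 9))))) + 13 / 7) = 21 / 77408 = 0.00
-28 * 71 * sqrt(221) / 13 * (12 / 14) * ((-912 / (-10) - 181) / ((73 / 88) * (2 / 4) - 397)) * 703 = -94663797888 * sqrt(221) / 4536935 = -310182.65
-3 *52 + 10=-146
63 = 63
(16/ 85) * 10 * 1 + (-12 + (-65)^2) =71653/ 17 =4214.88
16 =16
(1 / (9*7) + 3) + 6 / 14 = 31 / 9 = 3.44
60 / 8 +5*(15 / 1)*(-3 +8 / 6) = -235 / 2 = -117.50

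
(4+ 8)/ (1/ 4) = 48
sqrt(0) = 0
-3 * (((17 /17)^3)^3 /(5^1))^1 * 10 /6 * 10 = -10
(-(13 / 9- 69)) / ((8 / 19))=1444 / 9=160.44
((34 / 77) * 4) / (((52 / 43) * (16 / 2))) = 731 / 4004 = 0.18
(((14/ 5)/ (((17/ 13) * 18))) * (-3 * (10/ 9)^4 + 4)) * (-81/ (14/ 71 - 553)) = -1155596/ 115812585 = -0.01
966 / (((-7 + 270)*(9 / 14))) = 5.71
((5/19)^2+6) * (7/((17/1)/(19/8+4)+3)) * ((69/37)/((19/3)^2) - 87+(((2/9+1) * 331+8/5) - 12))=2831952495463/1229578635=2303.19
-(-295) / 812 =295 / 812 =0.36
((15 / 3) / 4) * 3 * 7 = 105 / 4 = 26.25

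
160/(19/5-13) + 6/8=-1531/92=-16.64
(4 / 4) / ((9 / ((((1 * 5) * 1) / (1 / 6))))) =10 / 3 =3.33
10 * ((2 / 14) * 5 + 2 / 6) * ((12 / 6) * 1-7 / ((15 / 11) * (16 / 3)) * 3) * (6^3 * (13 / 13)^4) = -14058 / 7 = -2008.29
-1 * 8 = -8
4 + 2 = 6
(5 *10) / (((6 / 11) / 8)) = 2200 / 3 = 733.33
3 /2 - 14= -25 /2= -12.50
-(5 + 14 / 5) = -39 / 5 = -7.80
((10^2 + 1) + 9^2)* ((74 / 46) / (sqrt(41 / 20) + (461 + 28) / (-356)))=837344040 / 339871 + 60960016* sqrt(205) / 339871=5031.79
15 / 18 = 5 / 6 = 0.83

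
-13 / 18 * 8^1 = -52 / 9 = -5.78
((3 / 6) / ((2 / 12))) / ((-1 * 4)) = -3 / 4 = -0.75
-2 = -2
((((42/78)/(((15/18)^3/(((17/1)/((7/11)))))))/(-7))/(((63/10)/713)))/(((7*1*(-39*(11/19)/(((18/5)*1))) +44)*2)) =-33163056/15925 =-2082.45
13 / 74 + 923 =68315 / 74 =923.18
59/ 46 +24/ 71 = 5293/ 3266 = 1.62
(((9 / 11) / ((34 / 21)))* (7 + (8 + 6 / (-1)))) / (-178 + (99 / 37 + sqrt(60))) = -408272319 / 15707636846 - 2328669* sqrt(15) / 7853818423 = -0.03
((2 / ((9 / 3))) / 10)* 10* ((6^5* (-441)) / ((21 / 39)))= -4245696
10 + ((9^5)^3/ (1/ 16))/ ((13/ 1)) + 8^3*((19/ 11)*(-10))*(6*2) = 36236839233483974/ 143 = 253404470164223.59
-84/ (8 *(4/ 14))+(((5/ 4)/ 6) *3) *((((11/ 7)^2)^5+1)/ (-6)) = -46.42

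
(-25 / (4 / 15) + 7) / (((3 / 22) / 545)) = -2080265 / 6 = -346710.83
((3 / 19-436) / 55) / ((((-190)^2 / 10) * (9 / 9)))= -8281 / 3772450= -0.00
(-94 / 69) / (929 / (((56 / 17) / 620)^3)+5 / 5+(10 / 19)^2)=-93114896 / 423363941093204271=-0.00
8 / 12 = 2 / 3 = 0.67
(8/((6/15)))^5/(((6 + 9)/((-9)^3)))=-155520000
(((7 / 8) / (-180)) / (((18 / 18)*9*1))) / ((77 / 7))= -7 / 142560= -0.00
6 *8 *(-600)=-28800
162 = 162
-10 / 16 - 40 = -325 / 8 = -40.62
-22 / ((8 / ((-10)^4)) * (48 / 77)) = -44114.58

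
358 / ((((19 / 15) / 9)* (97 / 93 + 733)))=2247345 / 648527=3.47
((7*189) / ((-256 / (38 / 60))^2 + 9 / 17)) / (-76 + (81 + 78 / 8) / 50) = -0.00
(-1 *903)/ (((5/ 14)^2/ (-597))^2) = -12363702754032/ 625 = -19781924406.45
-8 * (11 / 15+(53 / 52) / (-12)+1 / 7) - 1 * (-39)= 89189 / 2730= 32.67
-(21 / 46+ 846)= -38937 / 46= -846.46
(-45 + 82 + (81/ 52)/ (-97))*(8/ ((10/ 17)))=502.98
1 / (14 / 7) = 1 / 2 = 0.50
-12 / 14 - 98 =-692 / 7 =-98.86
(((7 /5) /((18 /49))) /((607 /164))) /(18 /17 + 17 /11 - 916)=-5259562 /4665538575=-0.00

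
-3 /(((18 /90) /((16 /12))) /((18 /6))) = -60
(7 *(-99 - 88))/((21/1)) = -187/3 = -62.33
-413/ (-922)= 413/ 922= 0.45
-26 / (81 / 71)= -1846 / 81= -22.79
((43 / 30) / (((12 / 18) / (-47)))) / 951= -2021 / 19020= -0.11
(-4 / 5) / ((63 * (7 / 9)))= -4 / 245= -0.02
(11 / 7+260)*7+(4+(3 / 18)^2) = 1835.03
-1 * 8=-8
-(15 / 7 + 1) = -22 / 7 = -3.14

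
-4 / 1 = -4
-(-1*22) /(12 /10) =55 /3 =18.33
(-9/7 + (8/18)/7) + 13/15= -16/45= -0.36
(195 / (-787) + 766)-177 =463348 / 787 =588.75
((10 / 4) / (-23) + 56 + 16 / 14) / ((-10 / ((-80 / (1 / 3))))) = 220380 / 161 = 1368.82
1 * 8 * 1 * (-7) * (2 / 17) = -112 / 17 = -6.59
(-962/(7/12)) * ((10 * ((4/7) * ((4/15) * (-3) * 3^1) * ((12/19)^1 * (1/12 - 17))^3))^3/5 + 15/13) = -17431719880244006342686234104/11294069422265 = -1543440121403832.71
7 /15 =0.47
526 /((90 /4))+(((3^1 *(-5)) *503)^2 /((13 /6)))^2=5249911604068190288 /7605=690323682323233.44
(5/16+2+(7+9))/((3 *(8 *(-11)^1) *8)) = -293/33792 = -0.01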